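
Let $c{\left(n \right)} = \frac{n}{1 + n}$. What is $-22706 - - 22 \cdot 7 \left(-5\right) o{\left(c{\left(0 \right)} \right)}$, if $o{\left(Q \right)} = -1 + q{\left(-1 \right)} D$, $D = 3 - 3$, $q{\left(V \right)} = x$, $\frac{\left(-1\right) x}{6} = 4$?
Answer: $-21936$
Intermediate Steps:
$x = -24$ ($x = \left(-6\right) 4 = -24$)
$q{\left(V \right)} = -24$
$D = 0$
$o{\left(Q \right)} = -1$ ($o{\left(Q \right)} = -1 - 0 = -1 + 0 = -1$)
$-22706 - - 22 \cdot 7 \left(-5\right) o{\left(c{\left(0 \right)} \right)} = -22706 - - 22 \cdot 7 \left(-5\right) \left(-1\right) = -22706 - \left(-22\right) \left(-35\right) \left(-1\right) = -22706 - 770 \left(-1\right) = -22706 - -770 = -22706 + 770 = -21936$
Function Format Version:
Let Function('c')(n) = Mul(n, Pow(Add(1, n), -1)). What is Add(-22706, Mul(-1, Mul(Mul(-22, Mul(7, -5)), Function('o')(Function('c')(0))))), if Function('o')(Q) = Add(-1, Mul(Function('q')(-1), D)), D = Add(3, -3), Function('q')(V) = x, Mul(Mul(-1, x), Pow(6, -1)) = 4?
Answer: -21936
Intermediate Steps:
x = -24 (x = Mul(-6, 4) = -24)
Function('q')(V) = -24
D = 0
Function('o')(Q) = -1 (Function('o')(Q) = Add(-1, Mul(-24, 0)) = Add(-1, 0) = -1)
Add(-22706, Mul(-1, Mul(Mul(-22, Mul(7, -5)), Function('o')(Function('c')(0))))) = Add(-22706, Mul(-1, Mul(Mul(-22, Mul(7, -5)), -1))) = Add(-22706, Mul(-1, Mul(Mul(-22, -35), -1))) = Add(-22706, Mul(-1, Mul(770, -1))) = Add(-22706, Mul(-1, -770)) = Add(-22706, 770) = -21936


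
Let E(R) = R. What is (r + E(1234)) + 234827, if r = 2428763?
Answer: 2664824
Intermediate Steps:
(r + E(1234)) + 234827 = (2428763 + 1234) + 234827 = 2429997 + 234827 = 2664824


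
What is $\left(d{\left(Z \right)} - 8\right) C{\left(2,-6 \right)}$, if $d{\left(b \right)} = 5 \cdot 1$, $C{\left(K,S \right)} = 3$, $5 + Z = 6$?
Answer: $-9$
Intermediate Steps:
$Z = 1$ ($Z = -5 + 6 = 1$)
$d{\left(b \right)} = 5$
$\left(d{\left(Z \right)} - 8\right) C{\left(2,-6 \right)} = \left(5 - 8\right) 3 = \left(-3\right) 3 = -9$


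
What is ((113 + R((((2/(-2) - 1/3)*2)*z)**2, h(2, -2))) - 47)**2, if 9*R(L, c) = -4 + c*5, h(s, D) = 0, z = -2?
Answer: 348100/81 ≈ 4297.5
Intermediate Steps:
R(L, c) = -4/9 + 5*c/9 (R(L, c) = (-4 + c*5)/9 = (-4 + 5*c)/9 = -4/9 + 5*c/9)
((113 + R((((2/(-2) - 1/3)*2)*z)**2, h(2, -2))) - 47)**2 = ((113 + (-4/9 + (5/9)*0)) - 47)**2 = ((113 + (-4/9 + 0)) - 47)**2 = ((113 - 4/9) - 47)**2 = (1013/9 - 47)**2 = (590/9)**2 = 348100/81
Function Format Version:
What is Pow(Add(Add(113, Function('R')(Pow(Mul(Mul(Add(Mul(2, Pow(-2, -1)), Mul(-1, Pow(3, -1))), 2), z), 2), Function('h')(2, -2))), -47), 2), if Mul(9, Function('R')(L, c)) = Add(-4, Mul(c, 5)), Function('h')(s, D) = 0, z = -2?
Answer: Rational(348100, 81) ≈ 4297.5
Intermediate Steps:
Function('R')(L, c) = Add(Rational(-4, 9), Mul(Rational(5, 9), c)) (Function('R')(L, c) = Mul(Rational(1, 9), Add(-4, Mul(c, 5))) = Mul(Rational(1, 9), Add(-4, Mul(5, c))) = Add(Rational(-4, 9), Mul(Rational(5, 9), c)))
Pow(Add(Add(113, Function('R')(Pow(Mul(Mul(Add(Mul(2, Pow(-2, -1)), Mul(-1, Pow(3, -1))), 2), z), 2), Function('h')(2, -2))), -47), 2) = Pow(Add(Add(113, Add(Rational(-4, 9), Mul(Rational(5, 9), 0))), -47), 2) = Pow(Add(Add(113, Add(Rational(-4, 9), 0)), -47), 2) = Pow(Add(Add(113, Rational(-4, 9)), -47), 2) = Pow(Add(Rational(1013, 9), -47), 2) = Pow(Rational(590, 9), 2) = Rational(348100, 81)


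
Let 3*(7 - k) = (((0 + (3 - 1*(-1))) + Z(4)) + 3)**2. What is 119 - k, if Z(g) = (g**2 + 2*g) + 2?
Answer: 475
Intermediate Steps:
Z(g) = 2 + g**2 + 2*g
k = -356 (k = 7 - (((0 + (3 - 1*(-1))) + (2 + 4**2 + 2*4)) + 3)**2/3 = 7 - (((0 + (3 + 1)) + (2 + 16 + 8)) + 3)**2/3 = 7 - (((0 + 4) + 26) + 3)**2/3 = 7 - ((4 + 26) + 3)**2/3 = 7 - (30 + 3)**2/3 = 7 - 1/3*33**2 = 7 - 1/3*1089 = 7 - 363 = -356)
119 - k = 119 - 1*(-356) = 119 + 356 = 475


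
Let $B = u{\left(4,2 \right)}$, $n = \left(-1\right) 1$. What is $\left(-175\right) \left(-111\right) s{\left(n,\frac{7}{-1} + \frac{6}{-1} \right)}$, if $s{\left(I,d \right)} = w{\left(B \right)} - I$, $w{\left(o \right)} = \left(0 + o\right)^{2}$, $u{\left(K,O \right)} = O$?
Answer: $97125$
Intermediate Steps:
$n = -1$
$B = 2$
$w{\left(o \right)} = o^{2}$
$s{\left(I,d \right)} = 4 - I$ ($s{\left(I,d \right)} = 2^{2} - I = 4 - I$)
$\left(-175\right) \left(-111\right) s{\left(n,\frac{7}{-1} + \frac{6}{-1} \right)} = \left(-175\right) \left(-111\right) \left(4 - -1\right) = 19425 \left(4 + 1\right) = 19425 \cdot 5 = 97125$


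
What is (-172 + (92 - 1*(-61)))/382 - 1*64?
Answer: -24467/382 ≈ -64.050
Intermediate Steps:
(-172 + (92 - 1*(-61)))/382 - 1*64 = (-172 + (92 + 61))*(1/382) - 64 = (-172 + 153)*(1/382) - 64 = -19*1/382 - 64 = -19/382 - 64 = -24467/382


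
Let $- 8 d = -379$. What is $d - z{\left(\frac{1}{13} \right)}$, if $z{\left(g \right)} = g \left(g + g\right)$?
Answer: $\frac{64035}{1352} \approx 47.363$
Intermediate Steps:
$d = \frac{379}{8}$ ($d = \left(- \frac{1}{8}\right) \left(-379\right) = \frac{379}{8} \approx 47.375$)
$z{\left(g \right)} = 2 g^{2}$ ($z{\left(g \right)} = g 2 g = 2 g^{2}$)
$d - z{\left(\frac{1}{13} \right)} = \frac{379}{8} - 2 \left(\frac{1}{13}\right)^{2} = \frac{379}{8} - \frac{2}{169} = \frac{64035}{1352}$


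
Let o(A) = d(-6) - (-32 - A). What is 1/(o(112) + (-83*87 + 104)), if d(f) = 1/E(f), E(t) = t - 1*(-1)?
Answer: -5/34866 ≈ -0.00014341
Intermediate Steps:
E(t) = 1 + t (E(t) = t + 1 = 1 + t)
d(f) = 1/(1 + f)
o(A) = 159/5 + A (o(A) = 1/(1 - 6) - (-32 - A) = 1/(-5) + (32 + A) = -⅕ + (32 + A) = 159/5 + A)
1/(o(112) + (-83*87 + 104)) = 1/((159/5 + 112) + (-83*87 + 104)) = 1/(719/5 + (-7221 + 104)) = 1/(719/5 - 7117) = 1/(-34866/5) = -5/34866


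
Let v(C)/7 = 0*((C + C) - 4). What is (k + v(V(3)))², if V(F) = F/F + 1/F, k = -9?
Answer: 81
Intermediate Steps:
V(F) = 1 + 1/F
v(C) = 0 (v(C) = 7*(0*((C + C) - 4)) = 7*(0*(2*C - 4)) = 7*(0*(-4 + 2*C)) = 7*0 = 0)
(k + v(V(3)))² = (-9 + 0)² = (-9)² = 81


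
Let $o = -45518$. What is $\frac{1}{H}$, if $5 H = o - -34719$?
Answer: $- \frac{5}{10799} \approx -0.00046301$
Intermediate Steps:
$H = - \frac{10799}{5}$ ($H = \frac{-45518 - -34719}{5} = \frac{-45518 + 34719}{5} = \frac{1}{5} \left(-10799\right) = - \frac{10799}{5} \approx -2159.8$)
$\frac{1}{H} = \frac{1}{- \frac{10799}{5}} = - \frac{5}{10799}$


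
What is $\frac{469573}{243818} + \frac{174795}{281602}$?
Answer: $\frac{43712715814}{17164909109} \approx 2.5466$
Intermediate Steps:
$\frac{469573}{243818} + \frac{174795}{281602} = \frac{43712715814}{17164909109}$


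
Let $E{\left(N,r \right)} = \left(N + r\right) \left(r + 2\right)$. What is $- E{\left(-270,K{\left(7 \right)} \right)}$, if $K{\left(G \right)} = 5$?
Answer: $1855$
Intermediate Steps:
$E{\left(N,r \right)} = \left(2 + r\right) \left(N + r\right)$ ($E{\left(N,r \right)} = \left(N + r\right) \left(2 + r\right) = \left(2 + r\right) \left(N + r\right)$)
$- E{\left(-270,K{\left(7 \right)} \right)} = - (5^{2} + 2 \left(-270\right) + 2 \cdot 5 - 1350) = - (25 - 540 + 10 - 1350) = \left(-1\right) \left(-1855\right) = 1855$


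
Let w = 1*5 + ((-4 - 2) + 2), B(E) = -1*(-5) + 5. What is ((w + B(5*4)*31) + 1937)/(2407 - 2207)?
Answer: 281/25 ≈ 11.240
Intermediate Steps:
B(E) = 10 (B(E) = 5 + 5 = 10)
w = 1 (w = 5 + (-6 + 2) = 5 - 4 = 1)
((w + B(5*4)*31) + 1937)/(2407 - 2207) = ((1 + 10*31) + 1937)/(2407 - 2207) = ((1 + 310) + 1937)/200 = (311 + 1937)*(1/200) = 2248*(1/200) = 281/25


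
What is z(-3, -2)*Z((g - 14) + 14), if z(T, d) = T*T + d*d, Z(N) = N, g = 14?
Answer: 182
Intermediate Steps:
z(T, d) = T**2 + d**2
z(-3, -2)*Z((g - 14) + 14) = ((-3)**2 + (-2)**2)*((14 - 14) + 14) = (9 + 4)*(0 + 14) = 13*14 = 182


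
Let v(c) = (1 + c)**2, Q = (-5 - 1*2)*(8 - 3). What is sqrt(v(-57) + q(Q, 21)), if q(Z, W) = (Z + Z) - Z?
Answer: sqrt(3101) ≈ 55.687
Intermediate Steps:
Q = -35 (Q = (-5 - 2)*5 = -7*5 = -35)
q(Z, W) = Z (q(Z, W) = 2*Z - Z = Z)
sqrt(v(-57) + q(Q, 21)) = sqrt((1 - 57)**2 - 35) = sqrt((-56)**2 - 35) = sqrt(3136 - 35) = sqrt(3101)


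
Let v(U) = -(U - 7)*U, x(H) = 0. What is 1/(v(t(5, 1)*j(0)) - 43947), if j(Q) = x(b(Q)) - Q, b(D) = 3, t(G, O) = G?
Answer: -1/43947 ≈ -2.2755e-5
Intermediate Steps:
j(Q) = -Q (j(Q) = 0 - Q = -Q)
v(U) = -U*(-7 + U) (v(U) = -(-7 + U)*U = -U*(-7 + U))
1/(v(t(5, 1)*j(0)) - 43947) = 1/((5*(-1*0))*(7 - 5*(-1*0)) - 43947) = 1/((5*0)*(7 - 5*0) - 43947) = 1/(0*(7 - 1*0) - 43947) = 1/(0*(7 + 0) - 43947) = 1/(0*7 - 43947) = 1/(0 - 43947) = 1/(-43947) = -1/43947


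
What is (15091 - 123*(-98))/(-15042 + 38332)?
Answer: 5429/4658 ≈ 1.1655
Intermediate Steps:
(15091 - 123*(-98))/(-15042 + 38332) = (15091 + 12054)/23290 = 27145*(1/23290) = 5429/4658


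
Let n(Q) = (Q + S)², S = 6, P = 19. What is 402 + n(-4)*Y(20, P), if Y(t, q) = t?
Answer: 482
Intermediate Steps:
n(Q) = (6 + Q)² (n(Q) = (Q + 6)² = (6 + Q)²)
402 + n(-4)*Y(20, P) = 402 + (6 - 4)²*20 = 402 + 2²*20 = 402 + 4*20 = 402 + 80 = 482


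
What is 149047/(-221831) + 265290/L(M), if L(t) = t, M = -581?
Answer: -58936142297/128883811 ≈ -457.28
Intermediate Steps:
149047/(-221831) + 265290/L(M) = 149047/(-221831) + 265290/(-581) = 149047*(-1/221831) + 265290*(-1/581) = -149047/221831 - 265290/581 = -58936142297/128883811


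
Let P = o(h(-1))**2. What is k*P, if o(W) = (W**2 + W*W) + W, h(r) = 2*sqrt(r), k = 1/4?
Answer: 15 - 8*I ≈ 15.0 - 8.0*I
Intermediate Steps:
k = 1/4 ≈ 0.25000
o(W) = W + 2*W**2 (o(W) = (W**2 + W**2) + W = 2*W**2 + W = W + 2*W**2)
P = -4*(1 + 4*I)**2 (P = ((2*sqrt(-1))*(1 + 2*(2*sqrt(-1))))**2 = ((2*I)*(1 + 2*(2*I)))**2 = ((2*I)*(1 + 4*I))**2 = (2*I*(1 + 4*I))**2 = -4*(1 + 4*I)**2 ≈ 60.0 - 32.0*I)
k*P = (60 - 32*I)/4 = 15 - 8*I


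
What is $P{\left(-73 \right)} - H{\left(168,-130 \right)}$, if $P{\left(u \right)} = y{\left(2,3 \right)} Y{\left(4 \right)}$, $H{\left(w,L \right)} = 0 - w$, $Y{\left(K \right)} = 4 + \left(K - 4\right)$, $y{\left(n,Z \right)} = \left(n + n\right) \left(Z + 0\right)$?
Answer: $216$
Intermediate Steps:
$y{\left(n,Z \right)} = 2 Z n$ ($y{\left(n,Z \right)} = 2 n Z = 2 Z n$)
$Y{\left(K \right)} = K$ ($Y{\left(K \right)} = 4 + \left(-4 + K\right) = K$)
$H{\left(w,L \right)} = - w$
$P{\left(u \right)} = 48$ ($P{\left(u \right)} = 2 \cdot 3 \cdot 2 \cdot 4 = 12 \cdot 4 = 48$)
$P{\left(-73 \right)} - H{\left(168,-130 \right)} = 48 - \left(-1\right) 168 = 48 - -168 = 48 + 168 = 216$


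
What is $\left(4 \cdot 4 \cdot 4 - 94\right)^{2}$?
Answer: $900$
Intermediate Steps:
$\left(4 \cdot 4 \cdot 4 - 94\right)^{2} = \left(16 \cdot 4 - 94\right)^{2} = \left(64 - 94\right)^{2} = \left(-30\right)^{2} = 900$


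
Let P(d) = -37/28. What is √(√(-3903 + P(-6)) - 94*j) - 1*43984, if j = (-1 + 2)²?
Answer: -43984 + √(-18424 + 14*I*√765247)/14 ≈ -43981.0 + 10.17*I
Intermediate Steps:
P(d) = -37/28 (P(d) = -37*1/28 = -37/28)
j = 1 (j = 1² = 1)
√(√(-3903 + P(-6)) - 94*j) - 1*43984 = √(√(-3903 - 37/28) - 94*1) - 1*43984 = √(√(-109321/28) - 94) - 43984 = √(I*√765247/14 - 94) - 43984 = √(-94 + I*√765247/14) - 43984 = -43984 + √(-94 + I*√765247/14)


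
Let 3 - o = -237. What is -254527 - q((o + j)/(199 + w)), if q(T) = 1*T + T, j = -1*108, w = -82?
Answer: -9926641/39 ≈ -2.5453e+5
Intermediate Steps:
o = 240 (o = 3 - 1*(-237) = 3 + 237 = 240)
j = -108
q(T) = 2*T (q(T) = T + T = 2*T)
-254527 - q((o + j)/(199 + w)) = -254527 - 2*(240 - 108)/(199 - 82) = -254527 - 2*132/117 = -254527 - 2*132*(1/117) = -254527 - 2*44/39 = -254527 - 1*88/39 = -254527 - 88/39 = -9926641/39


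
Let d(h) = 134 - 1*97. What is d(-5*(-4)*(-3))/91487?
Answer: 37/91487 ≈ 0.00040443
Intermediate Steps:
d(h) = 37 (d(h) = 134 - 97 = 37)
d(-5*(-4)*(-3))/91487 = 37/91487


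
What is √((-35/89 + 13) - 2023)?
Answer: 5*I*√636973/89 ≈ 44.837*I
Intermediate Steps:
√((-35/89 + 13) - 2023) = √(1122/89 - 2023) = √(-178925/89) = 5*I*√636973/89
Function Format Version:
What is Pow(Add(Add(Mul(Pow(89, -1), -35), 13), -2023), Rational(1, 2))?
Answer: Mul(Rational(5, 89), I, Pow(636973, Rational(1, 2))) ≈ Mul(44.837, I)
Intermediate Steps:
Pow(Add(Add(Mul(Pow(89, -1), -35), 13), -2023), Rational(1, 2)) = Pow(Add(Add(Mul(Rational(1, 89), -35), 13), -2023), Rational(1, 2)) = Pow(Add(Add(Rational(-35, 89), 13), -2023), Rational(1, 2)) = Pow(Add(Rational(1122, 89), -2023), Rational(1, 2)) = Pow(Rational(-178925, 89), Rational(1, 2)) = Mul(Rational(5, 89), I, Pow(636973, Rational(1, 2)))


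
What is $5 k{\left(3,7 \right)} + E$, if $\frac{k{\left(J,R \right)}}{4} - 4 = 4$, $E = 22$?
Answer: $182$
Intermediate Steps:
$k{\left(J,R \right)} = 32$ ($k{\left(J,R \right)} = 16 + 4 \cdot 4 = 16 + 16 = 32$)
$5 k{\left(3,7 \right)} + E = 5 \cdot 32 + 22 = 160 + 22 = 182$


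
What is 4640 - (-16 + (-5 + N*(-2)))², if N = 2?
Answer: 4015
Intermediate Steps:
4640 - (-16 + (-5 + N*(-2)))² = 4640 - (-16 + (-5 + 2*(-2)))² = 4640 - (-16 + (-5 - 4))² = 4640 - (-16 - 9)² = 4640 - 1*(-25)² = 4640 - 1*625 = 4640 - 625 = 4015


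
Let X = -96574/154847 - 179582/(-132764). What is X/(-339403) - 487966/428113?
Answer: -243198642572655352887/213367948333212715658 ≈ -1.1398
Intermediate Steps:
X = 7493091709/10279053554 (X = -96574*1/154847 - 179582*(-1/132764) = -96574/154847 + 89791/66382 = 7493091709/10279053554 ≈ 0.72897)
X/(-339403) - 487966/428113 = (7493091709/10279053554)/(-339403) - 487966/428113 = (7493091709/10279053554)*(-1/339403) - 487966*1/428113 = -7493091709/3488741613388262 - 487966/428113 = -243198642572655352887/213367948333212715658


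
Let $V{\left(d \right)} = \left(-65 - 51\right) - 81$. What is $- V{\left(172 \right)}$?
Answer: $197$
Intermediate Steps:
$V{\left(d \right)} = -197$ ($V{\left(d \right)} = -116 - 81 = -197$)
$- V{\left(172 \right)} = \left(-1\right) \left(-197\right) = 197$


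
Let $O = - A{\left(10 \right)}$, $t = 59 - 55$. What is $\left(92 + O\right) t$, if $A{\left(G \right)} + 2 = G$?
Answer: $336$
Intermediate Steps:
$A{\left(G \right)} = -2 + G$
$t = 4$ ($t = 59 - 55 = 4$)
$O = -8$ ($O = - (-2 + 10) = \left(-1\right) 8 = -8$)
$\left(92 + O\right) t = \left(92 - 8\right) 4 = 84 \cdot 4 = 336$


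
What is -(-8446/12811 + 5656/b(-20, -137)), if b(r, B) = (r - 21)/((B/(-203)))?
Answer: 1428168750/15232279 ≈ 93.759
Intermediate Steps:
b(r, B) = -203*(-21 + r)/B (b(r, B) = (-21 + r)/((B*(-1/203))) = (-21 + r)/((-B/203)) = (-21 + r)*(-203/B) = -203*(-21 + r)/B)
-(-8446/12811 + 5656/b(-20, -137)) = -(-8446/12811 + 5656/((203*(21 - 1*(-20))/(-137)))) = -(-8446*1/12811 + 5656/((203*(-1/137)*(21 + 20)))) = -(-8446/12811 + 5656/((203*(-1/137)*41))) = -(-8446/12811 + 5656/(-8323/137)) = -(-8446/12811 + 5656*(-137/8323)) = -(-8446/12811 - 110696/1189) = -1*(-1428168750/15232279) = 1428168750/15232279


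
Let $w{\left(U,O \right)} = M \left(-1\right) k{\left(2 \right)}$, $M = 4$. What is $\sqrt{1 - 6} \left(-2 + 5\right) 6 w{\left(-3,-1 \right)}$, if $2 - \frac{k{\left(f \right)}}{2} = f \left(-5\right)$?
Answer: $- 1728 i \sqrt{5} \approx - 3863.9 i$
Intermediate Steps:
$k{\left(f \right)} = 4 + 10 f$ ($k{\left(f \right)} = 4 - 2 f \left(-5\right) = 4 - 2 \left(- 5 f\right) = 4 + 10 f$)
$w{\left(U,O \right)} = -96$ ($w{\left(U,O \right)} = 4 \left(-1\right) \left(4 + 10 \cdot 2\right) = - 4 \left(4 + 20\right) = \left(-4\right) 24 = -96$)
$\sqrt{1 - 6} \left(-2 + 5\right) 6 w{\left(-3,-1 \right)} = \sqrt{1 - 6} \left(-2 + 5\right) 6 \left(-96\right) = \sqrt{-5} \cdot 3 \cdot 6 \left(-96\right) = i \sqrt{5} \cdot 18 \left(-96\right) = 18 i \sqrt{5} \left(-96\right) = - 1728 i \sqrt{5}$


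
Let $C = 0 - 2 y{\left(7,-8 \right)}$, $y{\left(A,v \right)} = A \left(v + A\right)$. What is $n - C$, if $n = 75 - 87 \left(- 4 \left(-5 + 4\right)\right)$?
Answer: $-287$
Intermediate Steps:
$y{\left(A,v \right)} = A \left(A + v\right)$
$n = -273$ ($n = 75 - 87 \left(\left(-4\right) \left(-1\right)\right) = 75 - 348 = -273$)
$C = 14$ ($C = 0 - 2 \cdot 7 \left(7 - 8\right) = 0 - 2 \cdot 7 \left(-1\right) = 0 - -14 = 0 + 14 = 14$)
$n - C = -273 - 14 = -287$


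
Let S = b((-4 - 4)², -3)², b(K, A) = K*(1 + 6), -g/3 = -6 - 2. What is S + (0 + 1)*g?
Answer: 200728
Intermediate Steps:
g = 24 (g = -3*(-6 - 2) = -3*(-8) = 24)
b(K, A) = 7*K (b(K, A) = K*7 = 7*K)
S = 200704 (S = (7*(-4 - 4)²)² = (7*(-8)²)² = (7*64)² = 448² = 200704)
S + (0 + 1)*g = 200704 + (0 + 1)*24 = 200704 + 1*24 = 200704 + 24 = 200728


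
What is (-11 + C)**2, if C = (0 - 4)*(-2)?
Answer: 9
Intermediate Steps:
C = 8 (C = -4*(-2) = 8)
(-11 + C)**2 = (-11 + 8)**2 = (-3)**2 = 9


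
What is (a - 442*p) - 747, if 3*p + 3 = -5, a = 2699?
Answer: 9392/3 ≈ 3130.7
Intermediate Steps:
p = -8/3 (p = -1 + (⅓)*(-5) = -1 - 5/3 = -8/3 ≈ -2.6667)
(a - 442*p) - 747 = (2699 - 442*(-8/3)) - 747 = (2699 + 3536/3) - 747 = 11633/3 - 747 = 9392/3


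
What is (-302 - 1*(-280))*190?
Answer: -4180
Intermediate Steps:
(-302 - 1*(-280))*190 = (-302 + 280)*190 = -22*190 = -4180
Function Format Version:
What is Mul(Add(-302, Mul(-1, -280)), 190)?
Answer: -4180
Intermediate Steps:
Mul(Add(-302, Mul(-1, -280)), 190) = Mul(Add(-302, 280), 190) = Mul(-22, 190) = -4180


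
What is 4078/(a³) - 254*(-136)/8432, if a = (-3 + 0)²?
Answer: 219001/22599 ≈ 9.6907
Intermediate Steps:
a = 9 (a = (-3)² = 9)
4078/(a³) - 254*(-136)/8432 = 4078/(9³) - 254*(-136)/8432 = 4078/729 + 34544*(1/8432) = 4078*(1/729) + 127/31 = 4078/729 + 127/31 = 219001/22599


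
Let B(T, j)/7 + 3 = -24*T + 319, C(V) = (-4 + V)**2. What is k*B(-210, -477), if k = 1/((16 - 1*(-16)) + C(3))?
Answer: 37492/33 ≈ 1136.1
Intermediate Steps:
B(T, j) = 2212 - 168*T (B(T, j) = -21 + 7*(-24*T + 319) = -21 + 7*(319 - 24*T) = -21 + (2233 - 168*T) = 2212 - 168*T)
k = 1/33 (k = 1/((16 - 1*(-16)) + (-4 + 3)**2) = 1/((16 + 16) + (-1)**2) = 1/(32 + 1) = 1/33 ≈ 0.030303)
k*B(-210, -477) = (2212 - 168*(-210))/33 = (2212 + 35280)/33 = (1/33)*37492 = 37492/33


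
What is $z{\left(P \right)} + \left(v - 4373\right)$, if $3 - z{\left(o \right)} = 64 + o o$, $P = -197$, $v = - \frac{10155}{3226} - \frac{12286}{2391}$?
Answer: $- \frac{333613001179}{7713366} \approx -43251.0$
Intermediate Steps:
$v = - \frac{63915241}{7713366}$ ($v = \left(-10155\right) \frac{1}{3226} - \frac{12286}{2391} = - \frac{10155}{3226} - \frac{12286}{2391} = - \frac{63915241}{7713366} \approx -8.2863$)
$z{\left(o \right)} = -61 - o^{2}$ ($z{\left(o \right)} = 3 - \left(64 + o o\right) = 3 - \left(64 + o^{2}\right) = -61 - o^{2}$)
$z{\left(P \right)} + \left(v - 4373\right) = \left(-61 - \left(-197\right)^{2}\right) - \frac{33794464759}{7713366} = \left(-61 - 38809\right) - \frac{33794464759}{7713366} = -38870 - \frac{33794464759}{7713366} = - \frac{333613001179}{7713366}$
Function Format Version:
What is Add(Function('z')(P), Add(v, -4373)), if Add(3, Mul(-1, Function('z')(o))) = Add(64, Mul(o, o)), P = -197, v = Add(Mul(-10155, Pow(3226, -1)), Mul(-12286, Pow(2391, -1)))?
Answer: Rational(-333613001179, 7713366) ≈ -43251.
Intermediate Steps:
v = Rational(-63915241, 7713366) (v = Add(Mul(-10155, Rational(1, 3226)), Mul(-12286, Rational(1, 2391))) = Add(Rational(-10155, 3226), Rational(-12286, 2391)) = Rational(-63915241, 7713366) ≈ -8.2863)
Function('z')(o) = Add(-61, Mul(-1, Pow(o, 2))) (Function('z')(o) = Add(3, Mul(-1, Add(64, Mul(o, o)))) = Add(3, Mul(-1, Add(64, Pow(o, 2)))) = Add(3, Add(-64, Mul(-1, Pow(o, 2)))) = Add(-61, Mul(-1, Pow(o, 2))))
Add(Function('z')(P), Add(v, -4373)) = Add(Add(-61, Mul(-1, Pow(-197, 2))), Add(Rational(-63915241, 7713366), -4373)) = Add(Add(-61, Mul(-1, 38809)), Rational(-33794464759, 7713366)) = Add(Add(-61, -38809), Rational(-33794464759, 7713366)) = Add(-38870, Rational(-33794464759, 7713366)) = Rational(-333613001179, 7713366)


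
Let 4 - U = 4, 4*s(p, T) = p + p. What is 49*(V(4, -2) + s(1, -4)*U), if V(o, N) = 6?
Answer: 294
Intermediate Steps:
s(p, T) = p/2 (s(p, T) = (p + p)/4 = (2*p)/4 = p/2)
U = 0 (U = 4 - 1*4 = 4 - 4 = 0)
49*(V(4, -2) + s(1, -4)*U) = 49*(6 + ((½)*1)*0) = 49*(6 + (½)*0) = 49*(6 + 0) = 49*6 = 294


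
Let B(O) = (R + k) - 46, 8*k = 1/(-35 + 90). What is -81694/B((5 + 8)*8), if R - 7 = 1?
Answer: 35945360/16719 ≈ 2150.0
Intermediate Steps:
k = 1/440 (k = 1/(8*(-35 + 90)) = (⅛)/55 = (⅛)*(1/55) = 1/440 ≈ 0.0022727)
R = 8 (R = 7 + 1 = 8)
B(O) = -16719/440 (B(O) = (8 + 1/440) - 46 = 3521/440 - 46 = -16719/440)
-81694/B((5 + 8)*8) = -81694/(-16719/440) = -81694*(-440/16719) = 35945360/16719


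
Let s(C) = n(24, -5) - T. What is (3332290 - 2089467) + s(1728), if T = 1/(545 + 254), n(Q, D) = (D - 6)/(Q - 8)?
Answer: 15888240427/12784 ≈ 1.2428e+6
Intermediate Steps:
n(Q, D) = (-6 + D)/(-8 + Q)
T = 1/799 ≈ 0.0012516
s(C) = -8805/12784 (s(C) = (-6 - 5)/(-8 + 24) - 1*1/799 = -11/16 - 1/799 = -8805/12784)
(3332290 - 2089467) + s(1728) = (3332290 - 2089467) - 8805/12784 = 1242823 - 8805/12784 = 15888240427/12784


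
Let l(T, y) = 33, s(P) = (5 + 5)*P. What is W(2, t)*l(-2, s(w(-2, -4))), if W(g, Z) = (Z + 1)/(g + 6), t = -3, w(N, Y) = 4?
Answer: -33/4 ≈ -8.2500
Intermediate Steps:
s(P) = 10*P
W(g, Z) = (1 + Z)/(6 + g)
W(2, t)*l(-2, s(w(-2, -4))) = ((1 - 3)/(6 + 2))*33 = (-2/8)*33 = ((⅛)*(-2))*33 = -¼*33 = -33/4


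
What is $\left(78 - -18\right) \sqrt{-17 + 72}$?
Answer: $96 \sqrt{55} \approx 711.96$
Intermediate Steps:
$\left(78 - -18\right) \sqrt{-17 + 72} = \left(78 + 18\right) \sqrt{55} = 96 \sqrt{55}$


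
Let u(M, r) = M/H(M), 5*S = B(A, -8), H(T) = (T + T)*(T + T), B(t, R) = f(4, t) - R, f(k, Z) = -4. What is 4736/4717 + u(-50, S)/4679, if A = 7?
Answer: 4431944083/4414168600 ≈ 1.0040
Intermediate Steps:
B(t, R) = -4 - R
H(T) = 4*T**2 (H(T) = (2*T)*(2*T) = 4*T**2)
S = 4/5 (S = (-4 - 1*(-8))/5 = (-4 + 8)/5 = (1/5)*4 = 4/5 ≈ 0.80000)
u(M, r) = 1/(4*M) (u(M, r) = M/((4*M**2)) = M*(1/(4*M**2)) = 1/(4*M))
4736/4717 + u(-50, S)/4679 = 4736/4717 + ((1/4)/(-50))/4679 = 4736*(1/4717) + ((1/4)*(-1/50))*(1/4679) = 4736/4717 - 1/200*1/4679 = 4736/4717 - 1/935800 = 4431944083/4414168600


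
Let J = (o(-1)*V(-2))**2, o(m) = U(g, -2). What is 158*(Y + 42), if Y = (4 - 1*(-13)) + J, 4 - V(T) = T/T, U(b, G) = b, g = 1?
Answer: 10744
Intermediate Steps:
o(m) = 1
V(T) = 3 (V(T) = 4 - T/T = 4 - 1*1 = 4 - 1 = 3)
J = 9 (J = (1*3)**2 = 3**2 = 9)
Y = 26 (Y = (4 - 1*(-13)) + 9 = (4 + 13) + 9 = 17 + 9 = 26)
158*(Y + 42) = 158*(26 + 42) = 158*68 = 10744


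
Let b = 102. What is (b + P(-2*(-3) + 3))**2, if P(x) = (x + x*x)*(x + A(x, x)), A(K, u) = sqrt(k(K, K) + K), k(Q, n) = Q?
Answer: 977544 + 492480*sqrt(2) ≈ 1.6740e+6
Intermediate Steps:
A(K, u) = sqrt(2)*sqrt(K) (A(K, u) = sqrt(K + K) = sqrt(2*K) = sqrt(2)*sqrt(K))
P(x) = (x + x**2)*(x + sqrt(2)*sqrt(x)) (P(x) = (x + x*x)*(x + sqrt(2)*sqrt(x)) = (x + x**2)*(x + sqrt(2)*sqrt(x)))
(b + P(-2*(-3) + 3))**2 = (102 + (-2*(-3) + 3)*((-2*(-3) + 3) + (-2*(-3) + 3)**2 + sqrt(2)*sqrt(-2*(-3) + 3) + sqrt(2)*(-2*(-3) + 3)**(3/2)))**2 = (102 + (6 + 3)*((6 + 3) + (6 + 3)**2 + sqrt(2)*sqrt(6 + 3) + sqrt(2)*(6 + 3)**(3/2)))**2 = (102 + 9*(9 + 9**2 + sqrt(2)*sqrt(9) + sqrt(2)*9**(3/2)))**2 = (102 + 9*(9 + 81 + sqrt(2)*3 + sqrt(2)*27))**2 = (102 + 9*(9 + 81 + 3*sqrt(2) + 27*sqrt(2)))**2 = (102 + 9*(90 + 30*sqrt(2)))**2 = (102 + (810 + 270*sqrt(2)))**2 = (912 + 270*sqrt(2))**2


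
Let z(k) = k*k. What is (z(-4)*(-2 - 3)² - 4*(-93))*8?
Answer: 6176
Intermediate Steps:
z(k) = k²
(z(-4)*(-2 - 3)² - 4*(-93))*8 = ((-4)²*(-2 - 3)² - 4*(-93))*8 = (16*(-5)² + 372)*8 = (16*25 + 372)*8 = (400 + 372)*8 = 772*8 = 6176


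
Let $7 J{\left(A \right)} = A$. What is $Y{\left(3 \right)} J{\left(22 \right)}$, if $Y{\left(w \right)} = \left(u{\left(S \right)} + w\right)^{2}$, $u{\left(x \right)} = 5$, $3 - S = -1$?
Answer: $\frac{1408}{7} \approx 201.14$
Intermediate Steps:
$S = 4$ ($S = 3 - -1 = 3 + 1 = 4$)
$J{\left(A \right)} = \frac{A}{7}$
$Y{\left(w \right)} = \left(5 + w\right)^{2}$
$Y{\left(3 \right)} J{\left(22 \right)} = \left(5 + 3\right)^{2} \cdot \frac{1}{7} \cdot 22 = 8^{2} \cdot \frac{22}{7} = 64 \cdot \frac{22}{7} = \frac{1408}{7}$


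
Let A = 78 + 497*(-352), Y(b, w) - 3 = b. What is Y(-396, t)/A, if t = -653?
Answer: 393/174866 ≈ 0.0022474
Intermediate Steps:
Y(b, w) = 3 + b
A = -174866 (A = 78 - 174944 = -174866)
Y(-396, t)/A = (3 - 396)/(-174866) = -393*(-1/174866) = 393/174866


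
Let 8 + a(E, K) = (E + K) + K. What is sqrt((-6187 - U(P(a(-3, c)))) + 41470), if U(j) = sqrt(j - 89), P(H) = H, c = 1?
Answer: sqrt(35283 - 7*I*sqrt(2)) ≈ 187.84 - 0.026*I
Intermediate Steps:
a(E, K) = -8 + E + 2*K (a(E, K) = -8 + ((E + K) + K) = -8 + (E + 2*K) = -8 + E + 2*K)
U(j) = sqrt(-89 + j)
sqrt((-6187 - U(P(a(-3, c)))) + 41470) = sqrt((-6187 - sqrt(-89 + (-8 - 3 + 2*1))) + 41470) = sqrt((-6187 - sqrt(-89 + (-8 - 3 + 2))) + 41470) = sqrt((-6187 - sqrt(-89 - 9)) + 41470) = sqrt((-6187 - sqrt(-98)) + 41470) = sqrt((-6187 - 7*I*sqrt(2)) + 41470) = sqrt(35283 - 7*I*sqrt(2))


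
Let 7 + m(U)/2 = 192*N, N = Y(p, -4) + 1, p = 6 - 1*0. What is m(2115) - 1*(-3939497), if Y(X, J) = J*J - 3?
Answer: 3944859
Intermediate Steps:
p = 6 (p = 6 + 0 = 6)
Y(X, J) = -3 + J² (Y(X, J) = J² - 3 = -3 + J²)
N = 14 (N = (-3 + (-4)²) + 1 = (-3 + 16) + 1 = 13 + 1 = 14)
m(U) = 5362 (m(U) = -14 + 2*(192*14) = -14 + 2*2688 = -14 + 5376 = 5362)
m(2115) - 1*(-3939497) = 5362 - 1*(-3939497) = 5362 + 3939497 = 3944859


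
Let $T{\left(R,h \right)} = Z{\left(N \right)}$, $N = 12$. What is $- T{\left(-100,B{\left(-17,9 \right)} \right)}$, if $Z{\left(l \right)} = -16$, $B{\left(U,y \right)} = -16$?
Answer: $16$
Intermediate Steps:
$T{\left(R,h \right)} = -16$
$- T{\left(-100,B{\left(-17,9 \right)} \right)} = \left(-1\right) \left(-16\right) = 16$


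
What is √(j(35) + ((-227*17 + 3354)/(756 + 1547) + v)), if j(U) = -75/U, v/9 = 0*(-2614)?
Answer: 8*I*√3995/329 ≈ 1.5369*I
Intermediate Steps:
v = 0 (v = 9*(0*(-2614)) = 9*0 = 0)
√(j(35) + ((-227*17 + 3354)/(756 + 1547) + v)) = √(-75/35 + ((-227*17 + 3354)/(756 + 1547) + 0)) = √(-75*1/35 + ((-3859 + 3354)/2303 + 0)) = √(-15/7 + (-505*1/2303 + 0)) = √(-15/7 + (-505/2303 + 0)) = √(-15/7 - 505/2303) = √(-5440/2303) = 8*I*√3995/329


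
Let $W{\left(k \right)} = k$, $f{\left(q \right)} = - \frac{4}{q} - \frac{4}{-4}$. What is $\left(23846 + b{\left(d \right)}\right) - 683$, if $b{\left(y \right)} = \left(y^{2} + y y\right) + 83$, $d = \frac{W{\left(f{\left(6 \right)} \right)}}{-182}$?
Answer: $\frac{3465002269}{149058} \approx 23246.0$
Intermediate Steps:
$f{\left(q \right)} = 1 - \frac{4}{q}$ ($f{\left(q \right)} = - \frac{4}{q} - -1 = - \frac{4}{q} + 1 = 1 - \frac{4}{q}$)
$d = - \frac{1}{546}$ ($d = \frac{\frac{1}{6} \left(-4 + 6\right)}{-182} = \frac{1}{6} \cdot 2 \left(- \frac{1}{182}\right) = \frac{1}{3} \left(- \frac{1}{182}\right) = - \frac{1}{546} \approx -0.0018315$)
$b{\left(y \right)} = 83 + 2 y^{2}$ ($b{\left(y \right)} = \left(y^{2} + y^{2}\right) + 83 = 2 y^{2} + 83 = 83 + 2 y^{2}$)
$\left(23846 + b{\left(d \right)}\right) - 683 = \left(23846 + \left(83 + 2 \left(- \frac{1}{546}\right)^{2}\right)\right) - 683 = \left(23846 + \left(83 + 2 \cdot \frac{1}{298116}\right)\right) - 683 = \left(23846 + \left(83 + \frac{1}{149058}\right)\right) - 683 = \left(23846 + \frac{12371815}{149058}\right) - 683 = \frac{3566808883}{149058} - 683 = \frac{3465002269}{149058}$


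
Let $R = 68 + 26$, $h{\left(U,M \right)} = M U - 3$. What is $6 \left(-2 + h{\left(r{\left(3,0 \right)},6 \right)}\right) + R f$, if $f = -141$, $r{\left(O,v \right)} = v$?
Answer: $-13284$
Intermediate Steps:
$h{\left(U,M \right)} = -3 + M U$
$R = 94$
$6 \left(-2 + h{\left(r{\left(3,0 \right)},6 \right)}\right) + R f = 6 \left(-2 + \left(-3 + 6 \cdot 0\right)\right) + 94 \left(-141\right) = 6 \left(-2 + \left(-3 + 0\right)\right) - 13254 = 6 \left(-2 - 3\right) - 13254 = 6 \left(-5\right) - 13254 = -30 - 13254 = -13284$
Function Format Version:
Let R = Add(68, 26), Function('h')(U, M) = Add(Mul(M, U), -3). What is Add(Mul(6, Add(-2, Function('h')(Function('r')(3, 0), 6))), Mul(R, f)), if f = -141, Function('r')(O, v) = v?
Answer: -13284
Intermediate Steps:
Function('h')(U, M) = Add(-3, Mul(M, U))
R = 94
Add(Mul(6, Add(-2, Function('h')(Function('r')(3, 0), 6))), Mul(R, f)) = Add(Mul(6, Add(-2, Add(-3, Mul(6, 0)))), Mul(94, -141)) = Add(Mul(6, Add(-2, Add(-3, 0))), -13254) = Add(Mul(6, Add(-2, -3)), -13254) = Add(Mul(6, -5), -13254) = Add(-30, -13254) = -13284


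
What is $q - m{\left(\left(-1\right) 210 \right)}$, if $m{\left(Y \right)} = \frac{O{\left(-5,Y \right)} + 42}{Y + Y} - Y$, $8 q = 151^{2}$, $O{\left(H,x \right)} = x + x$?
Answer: $\frac{105569}{40} \approx 2639.2$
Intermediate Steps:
$O{\left(H,x \right)} = 2 x$
$q = \frac{22801}{8}$ ($q = \frac{151^{2}}{8} = \frac{1}{8} \cdot 22801 = \frac{22801}{8} \approx 2850.1$)
$m{\left(Y \right)} = - Y + \frac{42 + 2 Y}{2 Y}$ ($m{\left(Y \right)} = \frac{2 Y + 42}{Y + Y} - Y = \frac{42 + 2 Y}{2 Y} - Y = - Y + \frac{42 + 2 Y}{2 Y}$)
$q - m{\left(\left(-1\right) 210 \right)} = \frac{22801}{8} - \left(1 - \left(-1\right) 210 + \frac{21}{\left(-1\right) 210}\right) = \frac{22801}{8} - \left(1 - -210 + \frac{21}{-210}\right) = \frac{22801}{8} - \left(1 + 210 + 21 \left(- \frac{1}{210}\right)\right) = \frac{22801}{8} - \left(1 + 210 - \frac{1}{10}\right) = \frac{22801}{8} - \frac{2109}{10} = \frac{105569}{40}$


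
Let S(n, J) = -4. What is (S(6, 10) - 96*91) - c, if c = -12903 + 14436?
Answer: -10273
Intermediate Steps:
c = 1533
(S(6, 10) - 96*91) - c = (-4 - 96*91) - 1*1533 = (-4 - 8736) - 1533 = -8740 - 1533 = -10273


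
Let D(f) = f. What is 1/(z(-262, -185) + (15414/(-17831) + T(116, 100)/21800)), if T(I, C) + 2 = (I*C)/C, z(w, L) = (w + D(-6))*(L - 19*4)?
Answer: 194357900/13594779392967 ≈ 1.4297e-5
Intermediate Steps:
z(w, L) = (-76 + L)*(-6 + w) (z(w, L) = (w - 6)*(L - 19*4) = (-6 + w)*(L - 76) = (-6 + w)*(-76 + L) = (-76 + L)*(-6 + w))
T(I, C) = -2 + I (T(I, C) = -2 + (I*C)/C = -2 + (C*I)/C = -2 + I)
1/(z(-262, -185) + (15414/(-17831) + T(116, 100)/21800)) = 1/((456 - 76*(-262) - 6*(-185) - 185*(-262)) + (15414/(-17831) + (-2 + 116)/21800)) = 1/((456 + 19912 + 1110 + 48470) + (15414*(-1/17831) + 114*(1/21800))) = 1/(69948 + (-15414/17831 + 57/10900)) = 1/(69948 - 166996233/194357900) = 1/(13594779392967/194357900) = 194357900/13594779392967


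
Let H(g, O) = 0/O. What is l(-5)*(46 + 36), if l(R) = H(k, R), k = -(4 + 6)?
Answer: 0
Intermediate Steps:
k = -10 (k = -1*10 = -10)
H(g, O) = 0
l(R) = 0
l(-5)*(46 + 36) = 0*(46 + 36) = 0*82 = 0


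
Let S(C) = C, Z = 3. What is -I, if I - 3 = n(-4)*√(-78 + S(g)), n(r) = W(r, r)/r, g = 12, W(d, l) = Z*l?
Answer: -3 - 3*I*√66 ≈ -3.0 - 24.372*I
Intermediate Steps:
W(d, l) = 3*l
n(r) = 3 (n(r) = (3*r)/r = 3)
I = 3 + 3*I*√66 (I = 3 + 3*√(-78 + 12) = 3 + 3*√(-66) = 3 + 3*(I*√66) = 3 + 3*I*√66 ≈ 3.0 + 24.372*I)
-I = -(3 + 3*I*√66) = -3 - 3*I*√66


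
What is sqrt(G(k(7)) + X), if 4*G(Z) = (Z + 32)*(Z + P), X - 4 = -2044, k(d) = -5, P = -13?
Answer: I*sqrt(8646)/2 ≈ 46.492*I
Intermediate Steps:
X = -2040 (X = 4 - 2044 = -2040)
G(Z) = (-13 + Z)*(32 + Z)/4 (G(Z) = ((Z + 32)*(Z - 13))/4 = ((32 + Z)*(-13 + Z))/4 = ((-13 + Z)*(32 + Z))/4 = (-13 + Z)*(32 + Z)/4)
sqrt(G(k(7)) + X) = sqrt((-104 + (1/4)*(-5)**2 + (19/4)*(-5)) - 2040) = sqrt((-104 + (1/4)*25 - 95/4) - 2040) = sqrt((-104 + 25/4 - 95/4) - 2040) = sqrt(-243/2 - 2040) = sqrt(-4323/2) = I*sqrt(8646)/2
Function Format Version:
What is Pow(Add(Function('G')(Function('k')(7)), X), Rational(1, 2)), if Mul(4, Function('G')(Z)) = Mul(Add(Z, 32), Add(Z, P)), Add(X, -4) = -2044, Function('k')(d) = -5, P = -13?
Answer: Mul(Rational(1, 2), I, Pow(8646, Rational(1, 2))) ≈ Mul(46.492, I)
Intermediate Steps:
X = -2040 (X = Add(4, -2044) = -2040)
Function('G')(Z) = Mul(Rational(1, 4), Add(-13, Z), Add(32, Z)) (Function('G')(Z) = Mul(Rational(1, 4), Mul(Add(Z, 32), Add(Z, -13))) = Mul(Rational(1, 4), Mul(Add(32, Z), Add(-13, Z))) = Mul(Rational(1, 4), Mul(Add(-13, Z), Add(32, Z))) = Mul(Rational(1, 4), Add(-13, Z), Add(32, Z)))
Pow(Add(Function('G')(Function('k')(7)), X), Rational(1, 2)) = Pow(Add(Add(-104, Mul(Rational(1, 4), Pow(-5, 2)), Mul(Rational(19, 4), -5)), -2040), Rational(1, 2)) = Pow(Add(Add(-104, Mul(Rational(1, 4), 25), Rational(-95, 4)), -2040), Rational(1, 2)) = Pow(Add(Add(-104, Rational(25, 4), Rational(-95, 4)), -2040), Rational(1, 2)) = Pow(Add(Rational(-243, 2), -2040), Rational(1, 2)) = Pow(Rational(-4323, 2), Rational(1, 2)) = Mul(Rational(1, 2), I, Pow(8646, Rational(1, 2)))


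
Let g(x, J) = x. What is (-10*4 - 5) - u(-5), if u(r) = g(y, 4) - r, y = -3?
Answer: -47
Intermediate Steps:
u(r) = -3 - r
(-10*4 - 5) - u(-5) = (-10*4 - 5) - (-3 - 1*(-5)) = (-40 - 5) - (-3 + 5) = -45 - 1*2 = -45 - 2 = -47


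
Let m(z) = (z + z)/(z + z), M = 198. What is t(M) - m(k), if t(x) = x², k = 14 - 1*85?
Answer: 39203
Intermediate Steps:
k = -71 (k = 14 - 85 = -71)
m(z) = 1 (m(z) = (2*z)/((2*z)) = (2*z)*(1/(2*z)) = 1)
t(M) - m(k) = 198² - 1*1 = 39204 - 1 = 39203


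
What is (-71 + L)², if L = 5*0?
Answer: 5041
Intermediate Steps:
L = 0
(-71 + L)² = (-71 + 0)² = (-71)² = 5041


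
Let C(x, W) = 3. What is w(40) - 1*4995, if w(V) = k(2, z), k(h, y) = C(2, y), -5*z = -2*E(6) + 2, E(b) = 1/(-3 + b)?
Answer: -4992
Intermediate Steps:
z = -4/15 (z = -(-2/(-3 + 6) + 2)/5 = -(-2/3 + 2)/5 = -1/5*4/3 = -4/15 ≈ -0.26667)
k(h, y) = 3
w(V) = 3
w(40) - 1*4995 = 3 - 1*4995 = 3 - 4995 = -4992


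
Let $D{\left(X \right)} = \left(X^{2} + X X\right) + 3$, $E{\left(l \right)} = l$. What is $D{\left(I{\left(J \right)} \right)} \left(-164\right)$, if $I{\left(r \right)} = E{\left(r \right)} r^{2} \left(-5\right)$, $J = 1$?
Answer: $-8692$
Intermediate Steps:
$I{\left(r \right)} = - 5 r^{3}$ ($I{\left(r \right)} = r r^{2} \left(-5\right) = r^{3} \left(-5\right) = - 5 r^{3}$)
$D{\left(X \right)} = 3 + 2 X^{2}$ ($D{\left(X \right)} = \left(X^{2} + X^{2}\right) + 3 = 2 X^{2} + 3 = 3 + 2 X^{2}$)
$D{\left(I{\left(J \right)} \right)} \left(-164\right) = \left(3 + 2 \left(- 5 \cdot 1^{3}\right)^{2}\right) \left(-164\right) = \left(3 + 2 \left(\left(-5\right) 1\right)^{2}\right) \left(-164\right) = \left(3 + 2 \left(-5\right)^{2}\right) \left(-164\right) = \left(3 + 2 \cdot 25\right) \left(-164\right) = \left(3 + 50\right) \left(-164\right) = 53 \left(-164\right) = -8692$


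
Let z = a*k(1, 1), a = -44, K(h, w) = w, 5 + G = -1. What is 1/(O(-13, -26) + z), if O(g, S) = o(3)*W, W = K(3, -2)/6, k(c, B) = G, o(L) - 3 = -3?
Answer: 1/264 ≈ 0.0037879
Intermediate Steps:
G = -6 (G = -5 - 1 = -6)
o(L) = 0 (o(L) = 3 - 3 = 0)
k(c, B) = -6
W = -⅓ (W = -2/6 = -2*⅙ = -⅓ ≈ -0.33333)
z = 264 (z = -44*(-6) = 264)
O(g, S) = 0 (O(g, S) = 0*(-⅓) = 0)
1/(O(-13, -26) + z) = 1/(0 + 264) = 1/264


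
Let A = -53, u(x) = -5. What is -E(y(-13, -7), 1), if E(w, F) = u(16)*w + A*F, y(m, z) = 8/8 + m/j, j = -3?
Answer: 239/3 ≈ 79.667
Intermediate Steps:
y(m, z) = 1 - m/3 (y(m, z) = 8/8 + m/(-3) = 8*(⅛) + m*(-⅓) = 1 - m/3)
E(w, F) = -53*F - 5*w (E(w, F) = -5*w - 53*F = -53*F - 5*w)
-E(y(-13, -7), 1) = -(-53*1 - 5*(1 - ⅓*(-13))) = -(-53 - 5*(1 + 13/3)) = -(-53 - 5*16/3) = -(-53 - 80/3) = -1*(-239/3) = 239/3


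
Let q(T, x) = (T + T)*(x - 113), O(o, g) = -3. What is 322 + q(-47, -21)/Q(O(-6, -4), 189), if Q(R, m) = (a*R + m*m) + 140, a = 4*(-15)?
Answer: 11617798/36041 ≈ 322.35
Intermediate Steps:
a = -60
q(T, x) = 2*T*(-113 + x) (q(T, x) = (2*T)*(-113 + x) = 2*T*(-113 + x))
Q(R, m) = 140 + m**2 - 60*R (Q(R, m) = (-60*R + m*m) + 140 = (-60*R + m**2) + 140 = (m**2 - 60*R) + 140 = 140 + m**2 - 60*R)
322 + q(-47, -21)/Q(O(-6, -4), 189) = 322 + (2*(-47)*(-113 - 21))/(140 + 189**2 - 60*(-3)) = 322 + (2*(-47)*(-134))/(140 + 35721 + 180) = 322 + 12596/36041 = 11617798/36041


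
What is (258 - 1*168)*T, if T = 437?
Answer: 39330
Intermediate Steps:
(258 - 1*168)*T = (258 - 1*168)*437 = (258 - 168)*437 = 90*437 = 39330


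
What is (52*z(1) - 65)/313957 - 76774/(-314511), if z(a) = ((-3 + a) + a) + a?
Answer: 24083291503/98742930027 ≈ 0.24390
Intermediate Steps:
z(a) = -3 + 3*a (z(a) = (-3 + 2*a) + a = -3 + 3*a)
(52*z(1) - 65)/313957 - 76774/(-314511) = (52*(-3 + 3*1) - 65)/313957 - 76774/(-314511) = (52*(-3 + 3) - 65)*(1/313957) - 76774*(-1/314511) = (52*0 - 65)*(1/313957) + 76774/314511 = (0 - 65)*(1/313957) + 76774/314511 = -65*1/313957 + 76774/314511 = -65/313957 + 76774/314511 = 24083291503/98742930027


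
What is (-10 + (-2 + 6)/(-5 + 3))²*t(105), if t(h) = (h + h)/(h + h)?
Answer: 144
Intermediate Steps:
t(h) = 1 (t(h) = (2*h)/((2*h)) = (2*h)*(1/(2*h)) = 1)
(-10 + (-2 + 6)/(-5 + 3))²*t(105) = (-10 + (-2 + 6)/(-5 + 3))²*1 = (-10 + 4/(-2))²*1 = (-10 + 4*(-½))²*1 = (-10 - 2)²*1 = (-12)²*1 = 144*1 = 144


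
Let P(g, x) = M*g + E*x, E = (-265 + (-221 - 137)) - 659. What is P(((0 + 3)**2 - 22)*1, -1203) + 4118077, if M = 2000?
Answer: 5634323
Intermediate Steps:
E = -1282 (E = (-265 - 358) - 659 = -623 - 659 = -1282)
P(g, x) = -1282*x + 2000*g (P(g, x) = 2000*g - 1282*x = -1282*x + 2000*g)
P(((0 + 3)**2 - 22)*1, -1203) + 4118077 = (-1282*(-1203) + 2000*(((0 + 3)**2 - 22)*1)) + 4118077 = (1542246 + 2000*((3**2 - 22)*1)) + 4118077 = (1542246 + 2000*((9 - 22)*1)) + 4118077 = (1542246 + 2000*(-13*1)) + 4118077 = (1542246 + 2000*(-13)) + 4118077 = (1542246 - 26000) + 4118077 = 1516246 + 4118077 = 5634323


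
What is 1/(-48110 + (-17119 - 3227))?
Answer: -1/68456 ≈ -1.4608e-5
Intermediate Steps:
1/(-48110 + (-17119 - 3227)) = 1/(-48110 - 20346) = 1/(-68456) = -1/68456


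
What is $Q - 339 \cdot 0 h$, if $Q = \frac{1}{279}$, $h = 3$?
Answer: $\frac{1}{279} \approx 0.0035842$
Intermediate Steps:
$Q = \frac{1}{279} \approx 0.0035842$
$Q - 339 \cdot 0 h = \frac{1}{279} - 339 \cdot 0 \cdot 3 = \frac{1}{279} - 0 = \frac{1}{279} + 0 = \frac{1}{279}$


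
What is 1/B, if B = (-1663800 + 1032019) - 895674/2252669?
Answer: -2252669/1423194369163 ≈ -1.5828e-6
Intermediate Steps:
B = -1423194369163/2252669 (B = -631781 - 895674*1/2252669 = -631781 - 895674/2252669 = -1423194369163/2252669 ≈ -6.3178e+5)
1/B = 1/(-1423194369163/2252669) = -2252669/1423194369163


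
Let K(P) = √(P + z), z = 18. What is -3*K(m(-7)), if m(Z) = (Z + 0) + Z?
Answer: -6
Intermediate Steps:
m(Z) = 2*Z (m(Z) = Z + Z = 2*Z)
K(P) = √(18 + P) (K(P) = √(P + 18) = √(18 + P))
-3*K(m(-7)) = -3*√(18 + 2*(-7)) = -3*√(18 - 14) = -3*√4 = -3*2 = -6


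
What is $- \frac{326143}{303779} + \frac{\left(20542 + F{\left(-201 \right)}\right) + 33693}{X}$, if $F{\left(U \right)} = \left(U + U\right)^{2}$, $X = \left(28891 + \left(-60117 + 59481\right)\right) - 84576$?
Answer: $- \frac{83936055484}{17109137059} \approx -4.9059$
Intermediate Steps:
$X = -56321$ ($X = \left(28891 - 636\right) - 84576 = 28255 - 84576 = -56321$)
$F{\left(U \right)} = 4 U^{2}$ ($F{\left(U \right)} = \left(2 U\right)^{2} = 4 U^{2}$)
$- \frac{326143}{303779} + \frac{\left(20542 + F{\left(-201 \right)}\right) + 33693}{X} = - \frac{326143}{303779} + \frac{\left(20542 + 4 \left(-201\right)^{2}\right) + 33693}{-56321} = \left(-326143\right) \frac{1}{303779} + \left(\left(20542 + 4 \cdot 40401\right) + 33693\right) \left(- \frac{1}{56321}\right) = - \frac{326143}{303779} + \left(\left(20542 + 161604\right) + 33693\right) \left(- \frac{1}{56321}\right) = - \frac{326143}{303779} + \left(182146 + 33693\right) \left(- \frac{1}{56321}\right) = - \frac{326143}{303779} + 215839 \left(- \frac{1}{56321}\right) = - \frac{326143}{303779} - \frac{215839}{56321} = - \frac{83936055484}{17109137059}$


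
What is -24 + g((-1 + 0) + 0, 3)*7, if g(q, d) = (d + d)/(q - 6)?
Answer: -30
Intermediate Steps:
g(q, d) = 2*d/(-6 + q) (g(q, d) = (2*d)/(-6 + q) = 2*d/(-6 + q))
-24 + g((-1 + 0) + 0, 3)*7 = -24 + (2*3/(-6 + ((-1 + 0) + 0)))*7 = -24 + (2*3/(-6 + (-1 + 0)))*7 = -24 + (2*3/(-6 - 1))*7 = -24 + (2*3/(-7))*7 = -24 + (2*3*(-1/7))*7 = -24 - 6/7*7 = -24 - 6 = -30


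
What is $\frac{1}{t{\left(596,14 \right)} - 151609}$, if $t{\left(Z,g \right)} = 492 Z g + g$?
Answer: $\frac{1}{3953653} \approx 2.5293 \cdot 10^{-7}$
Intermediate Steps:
$t{\left(Z,g \right)} = g + 492 Z g$ ($t{\left(Z,g \right)} = 492 Z g + g = g + 492 Z g$)
$\frac{1}{t{\left(596,14 \right)} - 151609} = \frac{1}{14 \left(1 + 492 \cdot 596\right) - 151609} = \frac{1}{14 \left(1 + 293232\right) - 151609} = \frac{1}{14 \cdot 293233 - 151609} = \frac{1}{4105262 - 151609} = \frac{1}{3953653}$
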